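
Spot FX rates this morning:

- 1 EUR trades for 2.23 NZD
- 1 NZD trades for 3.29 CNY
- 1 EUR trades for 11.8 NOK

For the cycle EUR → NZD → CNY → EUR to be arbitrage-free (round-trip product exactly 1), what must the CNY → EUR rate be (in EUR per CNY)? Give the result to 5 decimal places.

0.13630

Known legs of the cycle: 2.23 × 3.29 = 7.3367
For no arbitrage the full-cycle product must be 1, so the missing rate is 1 / 7.3367 ≈ 0.1363011.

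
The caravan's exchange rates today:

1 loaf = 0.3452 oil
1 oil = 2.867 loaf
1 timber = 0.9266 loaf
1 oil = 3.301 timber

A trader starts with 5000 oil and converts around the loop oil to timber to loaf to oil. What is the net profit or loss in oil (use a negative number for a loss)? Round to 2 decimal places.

5000 oil × 3.301 = 16505 timber
16505 timber × 0.9266 = 15293.533 loaf
15293.533 loaf × 0.3452 = 5279.3275916 oil
Net change: 5279.3275916 − 5000 = 279.3275916 oil

279.33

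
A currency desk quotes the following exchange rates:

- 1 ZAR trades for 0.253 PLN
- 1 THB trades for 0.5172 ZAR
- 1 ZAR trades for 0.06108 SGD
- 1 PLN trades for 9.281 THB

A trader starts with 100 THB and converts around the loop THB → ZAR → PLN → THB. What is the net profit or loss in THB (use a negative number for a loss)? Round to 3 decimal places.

21.443

100 THB × 0.5172 = 51.72 ZAR
51.72 ZAR × 0.253 = 13.08516 PLN
13.08516 PLN × 9.281 = 121.44336996 THB
Net change: 121.44336996 − 100 = 21.44336996 THB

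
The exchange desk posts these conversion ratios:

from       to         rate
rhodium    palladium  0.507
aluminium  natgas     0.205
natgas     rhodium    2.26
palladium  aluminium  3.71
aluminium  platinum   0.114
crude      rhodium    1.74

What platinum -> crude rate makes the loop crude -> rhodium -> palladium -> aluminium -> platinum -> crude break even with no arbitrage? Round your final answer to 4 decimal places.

2.6802

Known legs of the cycle: 1.74 × 0.507 × 3.71 × 0.114 = 0.3731092092
For no arbitrage the full-cycle product must be 1, so the missing rate is 1 / 0.3731092092 ≈ 2.680180.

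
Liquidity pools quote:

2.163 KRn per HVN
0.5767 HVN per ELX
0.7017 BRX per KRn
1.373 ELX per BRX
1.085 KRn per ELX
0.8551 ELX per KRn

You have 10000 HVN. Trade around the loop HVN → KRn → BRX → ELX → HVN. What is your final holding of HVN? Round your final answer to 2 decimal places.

12017.90

10000 HVN × 2.163 = 21630 KRn
21630 KRn × 0.7017 = 15177.771 BRX
15177.771 BRX × 1.373 = 20839.079583 ELX
20839.079583 ELX × 0.5767 = 12017.8971955161 HVN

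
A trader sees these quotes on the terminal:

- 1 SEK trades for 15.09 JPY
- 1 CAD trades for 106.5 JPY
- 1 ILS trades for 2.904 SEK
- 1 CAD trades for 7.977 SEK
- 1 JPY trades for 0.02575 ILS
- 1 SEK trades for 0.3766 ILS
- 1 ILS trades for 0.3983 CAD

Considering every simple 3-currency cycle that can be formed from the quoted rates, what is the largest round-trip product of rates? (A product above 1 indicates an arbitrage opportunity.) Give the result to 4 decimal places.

SEK→ILS→CAD→SEK: 0.3766 × 0.3983 × 7.977 = 1.19655
JPY→ILS→SEK→JPY: 0.02575 × 2.904 × 15.09 = 1.12840
JPY→ILS→CAD→JPY: 0.02575 × 0.3983 × 106.5 = 1.09229
Maximum is SEK→ILS→CAD→SEK at 1.1965; arbitrage exists.

1.1965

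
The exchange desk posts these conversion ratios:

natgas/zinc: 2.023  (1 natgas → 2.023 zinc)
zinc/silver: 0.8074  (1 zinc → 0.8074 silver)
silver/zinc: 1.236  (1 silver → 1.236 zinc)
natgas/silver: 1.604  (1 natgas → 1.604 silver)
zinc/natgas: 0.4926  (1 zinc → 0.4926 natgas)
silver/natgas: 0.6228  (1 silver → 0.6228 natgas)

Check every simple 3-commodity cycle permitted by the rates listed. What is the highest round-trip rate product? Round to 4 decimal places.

silver→natgas→zinc→silver: 0.6228 × 2.023 × 0.8074 = 1.01726
silver→zinc→natgas→silver: 1.236 × 0.4926 × 1.604 = 0.97660
Maximum is silver→natgas→zinc→silver at 1.0173; arbitrage exists.

1.0173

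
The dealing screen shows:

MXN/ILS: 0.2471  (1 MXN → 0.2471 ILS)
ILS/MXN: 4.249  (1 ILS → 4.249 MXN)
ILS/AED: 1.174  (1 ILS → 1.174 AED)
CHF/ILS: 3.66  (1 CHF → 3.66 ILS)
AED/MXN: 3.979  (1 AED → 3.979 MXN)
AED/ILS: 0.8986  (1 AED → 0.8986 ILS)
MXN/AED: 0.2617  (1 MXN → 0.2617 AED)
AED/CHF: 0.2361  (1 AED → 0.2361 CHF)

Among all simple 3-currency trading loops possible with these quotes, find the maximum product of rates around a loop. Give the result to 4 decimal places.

1.1543

AED→MXN→ILS→AED: 3.979 × 0.2471 × 1.174 = 1.15429
AED→CHF→ILS→AED: 0.2361 × 3.66 × 1.174 = 1.01448
AED→ILS→MXN→AED: 0.8986 × 4.249 × 0.2617 = 0.99921
Maximum is AED→MXN→ILS→AED at 1.1543; arbitrage exists.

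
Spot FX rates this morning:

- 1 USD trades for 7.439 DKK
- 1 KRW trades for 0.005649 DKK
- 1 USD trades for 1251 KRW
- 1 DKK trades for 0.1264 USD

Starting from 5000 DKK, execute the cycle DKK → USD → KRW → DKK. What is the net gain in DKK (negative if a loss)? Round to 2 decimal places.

-533.72

5000 DKK × 0.1264 = 632 USD
632 USD × 1251 = 790632 KRW
790632 KRW × 0.005649 = 4466.280168 DKK
Net change: 4466.280168 − 5000 = -533.719832 DKK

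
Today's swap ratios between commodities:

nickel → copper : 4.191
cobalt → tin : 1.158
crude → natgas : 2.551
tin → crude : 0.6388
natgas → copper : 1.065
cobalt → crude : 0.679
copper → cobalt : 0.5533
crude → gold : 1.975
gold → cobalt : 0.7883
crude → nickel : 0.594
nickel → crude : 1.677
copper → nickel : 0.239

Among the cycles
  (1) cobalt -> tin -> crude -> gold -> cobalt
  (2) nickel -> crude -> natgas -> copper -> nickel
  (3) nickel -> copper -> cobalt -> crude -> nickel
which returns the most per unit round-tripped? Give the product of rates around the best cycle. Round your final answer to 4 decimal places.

1.1517

(1) 1.158 × 0.6388 × 1.975 × 0.7883 = 1.15168
(2) 1.677 × 2.551 × 1.065 × 0.239 = 1.08891
(3) 4.191 × 0.5533 × 0.679 × 0.594 = 0.93526
Highest is cycle (1) at 1.1517 (>1, arbitrage).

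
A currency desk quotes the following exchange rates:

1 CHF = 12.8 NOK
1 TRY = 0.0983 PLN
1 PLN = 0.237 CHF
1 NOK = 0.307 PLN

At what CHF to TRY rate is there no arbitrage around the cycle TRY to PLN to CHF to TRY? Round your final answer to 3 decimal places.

42.924

Known legs of the cycle: 0.0983 × 0.237 = 0.0232971
For no arbitrage the full-cycle product must be 1, so the missing rate is 1 / 0.0232971 ≈ 42.92380.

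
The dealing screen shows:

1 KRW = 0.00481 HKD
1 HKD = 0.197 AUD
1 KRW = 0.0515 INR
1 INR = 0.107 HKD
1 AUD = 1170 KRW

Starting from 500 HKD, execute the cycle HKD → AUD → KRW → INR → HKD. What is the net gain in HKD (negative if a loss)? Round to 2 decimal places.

135.06

500 HKD × 0.197 = 98.5 AUD
98.5 AUD × 1170 = 115245 KRW
115245 KRW × 0.0515 = 5935.1175 INR
5935.1175 INR × 0.107 = 635.0575725 HKD
Net change: 635.0575725 − 500 = 135.0575725 HKD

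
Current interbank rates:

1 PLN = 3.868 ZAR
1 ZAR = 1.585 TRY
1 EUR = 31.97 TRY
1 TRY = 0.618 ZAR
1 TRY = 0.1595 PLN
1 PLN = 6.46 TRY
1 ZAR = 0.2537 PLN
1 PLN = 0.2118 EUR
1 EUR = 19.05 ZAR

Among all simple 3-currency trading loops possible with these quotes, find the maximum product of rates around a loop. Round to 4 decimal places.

EUR→TRY→PLN→EUR: 31.97 × 0.1595 × 0.2118 = 1.08001
EUR→ZAR→PLN→EUR: 19.05 × 0.2537 × 0.2118 = 1.02363
PLN→TRY→ZAR→PLN: 6.46 × 0.618 × 0.2537 = 1.01284
PLN→ZAR→TRY→PLN: 3.868 × 1.585 × 0.1595 = 0.97786
Maximum is EUR→TRY→PLN→EUR at 1.0800; arbitrage exists.

1.0800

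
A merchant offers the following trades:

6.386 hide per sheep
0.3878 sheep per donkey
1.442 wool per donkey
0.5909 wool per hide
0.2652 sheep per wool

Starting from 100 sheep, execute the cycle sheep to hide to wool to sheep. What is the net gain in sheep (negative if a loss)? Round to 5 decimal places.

100 sheep × 6.386 = 638.6 hide
638.6 hide × 0.5909 = 377.34874 wool
377.34874 wool × 0.2652 = 100.072885848 sheep
Net change: 100.072885848 − 100 = 0.072885848 sheep

0.07289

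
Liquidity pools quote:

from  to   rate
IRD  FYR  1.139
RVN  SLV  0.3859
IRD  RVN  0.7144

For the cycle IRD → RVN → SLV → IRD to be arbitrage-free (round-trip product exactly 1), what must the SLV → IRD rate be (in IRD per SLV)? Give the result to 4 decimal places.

Known legs of the cycle: 0.7144 × 0.3859 = 0.27568696
For no arbitrage the full-cycle product must be 1, so the missing rate is 1 / 0.27568696 ≈ 3.627303.

3.6273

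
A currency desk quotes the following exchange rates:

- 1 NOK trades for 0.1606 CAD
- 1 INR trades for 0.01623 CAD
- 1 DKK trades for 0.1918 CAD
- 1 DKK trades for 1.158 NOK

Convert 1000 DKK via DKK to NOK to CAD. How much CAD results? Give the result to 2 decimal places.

185.97

1000 DKK × 1.158 = 1158 NOK
1158 NOK × 0.1606 = 185.9748 CAD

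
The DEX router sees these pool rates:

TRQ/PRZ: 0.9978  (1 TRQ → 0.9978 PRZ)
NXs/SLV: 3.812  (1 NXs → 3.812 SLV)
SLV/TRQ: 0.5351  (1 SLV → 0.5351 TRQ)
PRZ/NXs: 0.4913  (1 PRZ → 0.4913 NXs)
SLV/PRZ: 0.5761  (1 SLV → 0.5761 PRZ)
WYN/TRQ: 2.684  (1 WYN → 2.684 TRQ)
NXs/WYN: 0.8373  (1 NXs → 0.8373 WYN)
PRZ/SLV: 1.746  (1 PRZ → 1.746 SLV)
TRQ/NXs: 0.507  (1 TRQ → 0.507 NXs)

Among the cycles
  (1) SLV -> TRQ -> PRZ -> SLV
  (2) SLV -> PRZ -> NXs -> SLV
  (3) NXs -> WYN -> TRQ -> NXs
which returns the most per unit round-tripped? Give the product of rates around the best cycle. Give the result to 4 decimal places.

(1) 0.5351 × 0.9978 × 1.746 = 0.93223
(2) 0.5761 × 0.4913 × 3.812 = 1.07894
(3) 0.8373 × 2.684 × 0.507 = 1.13939
Highest is cycle (3) at 1.1394 (>1, arbitrage).

1.1394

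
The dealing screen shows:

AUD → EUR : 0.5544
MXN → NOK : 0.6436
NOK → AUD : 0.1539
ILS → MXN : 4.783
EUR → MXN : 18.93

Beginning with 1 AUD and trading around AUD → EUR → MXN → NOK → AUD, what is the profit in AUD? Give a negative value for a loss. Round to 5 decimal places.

1 AUD × 0.5544 = 0.5544 EUR
0.5544 EUR × 18.93 = 10.494792 MXN
10.494792 MXN × 0.6436 = 6.7544481312 NOK
6.7544481312 NOK × 0.1539 = 1.03950956739168 AUD
Net change: 1.03950956739168 − 1 = 0.03950956739168 AUD

0.03951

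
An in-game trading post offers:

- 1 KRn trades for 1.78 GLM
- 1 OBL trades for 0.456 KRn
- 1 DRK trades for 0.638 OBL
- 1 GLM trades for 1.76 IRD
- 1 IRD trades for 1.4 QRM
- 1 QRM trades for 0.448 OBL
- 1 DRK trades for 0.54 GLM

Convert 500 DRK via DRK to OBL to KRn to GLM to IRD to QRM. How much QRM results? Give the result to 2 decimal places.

500 DRK × 0.638 = 319 OBL
319 OBL × 0.456 = 145.464 KRn
145.464 KRn × 1.78 = 258.92592 GLM
258.92592 GLM × 1.76 = 455.7096192 IRD
455.7096192 IRD × 1.4 = 637.99346688 QRM

637.99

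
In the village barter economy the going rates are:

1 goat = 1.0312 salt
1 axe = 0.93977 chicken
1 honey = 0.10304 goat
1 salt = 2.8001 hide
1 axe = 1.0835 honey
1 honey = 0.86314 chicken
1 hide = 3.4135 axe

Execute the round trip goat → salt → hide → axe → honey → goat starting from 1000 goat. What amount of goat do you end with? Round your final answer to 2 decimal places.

1000 goat × 1.0312 = 1031.2 salt
1031.2 salt × 2.8001 = 2887.46312 hide
2887.46312 hide × 3.4135 = 9856.35536012 axe
9856.35536012 axe × 1.0835 = 10679.36103269002 honey
10679.36103269002 honey × 0.10304 = 1100.4013608083796608 goat

1100.40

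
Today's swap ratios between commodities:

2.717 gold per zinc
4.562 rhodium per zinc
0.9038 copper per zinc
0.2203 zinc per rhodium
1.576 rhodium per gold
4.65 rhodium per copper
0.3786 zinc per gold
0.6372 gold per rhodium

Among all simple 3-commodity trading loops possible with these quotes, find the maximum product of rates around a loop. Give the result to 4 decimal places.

zinc→rhodium→gold→zinc: 4.562 × 0.6372 × 0.3786 = 1.10055
zinc→gold→rhodium→zinc: 2.717 × 1.576 × 0.2203 = 0.94332
zinc→copper→rhodium→zinc: 0.9038 × 4.65 × 0.2203 = 0.92585
Maximum is zinc→rhodium→gold→zinc at 1.1006; arbitrage exists.

1.1006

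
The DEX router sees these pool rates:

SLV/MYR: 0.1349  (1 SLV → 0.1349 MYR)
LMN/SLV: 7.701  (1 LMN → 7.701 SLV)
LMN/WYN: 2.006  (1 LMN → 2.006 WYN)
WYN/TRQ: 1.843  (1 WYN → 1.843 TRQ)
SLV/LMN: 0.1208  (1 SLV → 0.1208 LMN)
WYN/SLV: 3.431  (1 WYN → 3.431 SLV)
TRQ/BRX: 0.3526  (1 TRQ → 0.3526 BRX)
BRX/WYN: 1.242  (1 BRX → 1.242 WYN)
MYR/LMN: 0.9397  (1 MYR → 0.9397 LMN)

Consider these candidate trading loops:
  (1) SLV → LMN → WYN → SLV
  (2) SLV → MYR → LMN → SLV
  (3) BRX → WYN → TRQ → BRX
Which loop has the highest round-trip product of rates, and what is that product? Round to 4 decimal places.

0.9762

(1) 0.1208 × 2.006 × 3.431 = 0.83142
(2) 0.1349 × 0.9397 × 7.701 = 0.97622
(3) 1.242 × 1.843 × 0.3526 = 0.80710
Highest is cycle (2) at 0.9762 (≤1, no arbitrage).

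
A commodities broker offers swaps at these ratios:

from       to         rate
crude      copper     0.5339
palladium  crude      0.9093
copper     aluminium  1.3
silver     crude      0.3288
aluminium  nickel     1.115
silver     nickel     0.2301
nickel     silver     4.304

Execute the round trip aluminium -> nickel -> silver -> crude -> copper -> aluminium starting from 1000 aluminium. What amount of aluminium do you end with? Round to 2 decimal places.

1095.17

1000 aluminium × 1.115 = 1115 nickel
1115 nickel × 4.304 = 4798.96 silver
4798.96 silver × 0.3288 = 1577.898048 crude
1577.898048 crude × 0.5339 = 842.4397678272 copper
842.4397678272 copper × 1.3 = 1095.17169817536 aluminium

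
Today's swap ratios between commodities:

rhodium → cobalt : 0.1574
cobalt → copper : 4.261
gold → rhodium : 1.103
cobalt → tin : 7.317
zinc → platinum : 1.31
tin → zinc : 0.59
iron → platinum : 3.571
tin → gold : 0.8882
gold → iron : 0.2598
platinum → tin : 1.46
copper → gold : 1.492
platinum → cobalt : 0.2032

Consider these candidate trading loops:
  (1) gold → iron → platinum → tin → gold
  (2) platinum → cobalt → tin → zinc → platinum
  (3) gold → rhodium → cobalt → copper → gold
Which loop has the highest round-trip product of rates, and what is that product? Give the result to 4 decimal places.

1.2031

(1) 0.2598 × 3.571 × 1.46 × 0.8882 = 1.20307
(2) 0.2032 × 7.317 × 0.59 × 1.31 = 1.14916
(3) 1.103 × 0.1574 × 4.261 × 1.492 = 1.10372
Highest is cycle (1) at 1.2031 (>1, arbitrage).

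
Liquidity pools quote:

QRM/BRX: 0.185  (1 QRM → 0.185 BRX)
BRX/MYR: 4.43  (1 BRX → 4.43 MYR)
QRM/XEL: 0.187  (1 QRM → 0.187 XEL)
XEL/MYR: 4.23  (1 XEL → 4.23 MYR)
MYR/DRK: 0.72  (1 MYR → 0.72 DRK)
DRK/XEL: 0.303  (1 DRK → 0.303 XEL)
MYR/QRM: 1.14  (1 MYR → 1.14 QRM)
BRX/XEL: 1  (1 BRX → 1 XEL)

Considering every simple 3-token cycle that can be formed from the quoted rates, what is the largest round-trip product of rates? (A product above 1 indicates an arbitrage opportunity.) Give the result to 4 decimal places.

0.9343

QRM→BRX→MYR→QRM: 0.185 × 4.43 × 1.14 = 0.93429
DRK→XEL→MYR→DRK: 0.303 × 4.23 × 0.72 = 0.92282
QRM→XEL→MYR→QRM: 0.187 × 4.23 × 1.14 = 0.90175
Maximum is QRM→BRX→MYR→QRM at 0.9343; no arbitrage — every cycle loses value.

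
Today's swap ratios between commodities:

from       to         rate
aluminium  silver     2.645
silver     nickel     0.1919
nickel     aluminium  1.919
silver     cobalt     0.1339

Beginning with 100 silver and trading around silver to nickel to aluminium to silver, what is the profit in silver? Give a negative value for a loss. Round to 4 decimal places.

100 silver × 0.1919 = 19.19 nickel
19.19 nickel × 1.919 = 36.82561 aluminium
36.82561 aluminium × 2.645 = 97.40373845 silver
Net change: 97.40373845 − 100 = -2.59626155 silver

-2.5963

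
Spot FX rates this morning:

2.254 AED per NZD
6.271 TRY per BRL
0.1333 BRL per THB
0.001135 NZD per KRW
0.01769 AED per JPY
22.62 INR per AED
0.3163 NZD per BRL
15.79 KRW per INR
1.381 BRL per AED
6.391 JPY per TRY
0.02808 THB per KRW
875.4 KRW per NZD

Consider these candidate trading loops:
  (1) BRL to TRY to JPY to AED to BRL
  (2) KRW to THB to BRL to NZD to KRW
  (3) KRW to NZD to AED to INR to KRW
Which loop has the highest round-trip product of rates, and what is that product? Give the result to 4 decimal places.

(1) 6.271 × 6.391 × 0.01769 × 1.381 = 0.97910
(2) 0.02808 × 0.1333 × 0.3163 × 875.4 = 1.03641
(3) 0.001135 × 2.254 × 22.62 × 15.79 = 0.91374
Highest is cycle (2) at 1.0364 (>1, arbitrage).

1.0364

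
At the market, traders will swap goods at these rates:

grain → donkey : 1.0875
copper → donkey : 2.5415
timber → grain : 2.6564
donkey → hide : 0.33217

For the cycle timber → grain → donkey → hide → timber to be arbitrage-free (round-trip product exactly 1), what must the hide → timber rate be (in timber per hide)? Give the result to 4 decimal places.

1.0421

Known legs of the cycle: 2.6564 × 1.0875 × 0.33217 = 0.95958432195
For no arbitrage the full-cycle product must be 1, so the missing rate is 1 / 0.95958432195 ≈ 1.042118.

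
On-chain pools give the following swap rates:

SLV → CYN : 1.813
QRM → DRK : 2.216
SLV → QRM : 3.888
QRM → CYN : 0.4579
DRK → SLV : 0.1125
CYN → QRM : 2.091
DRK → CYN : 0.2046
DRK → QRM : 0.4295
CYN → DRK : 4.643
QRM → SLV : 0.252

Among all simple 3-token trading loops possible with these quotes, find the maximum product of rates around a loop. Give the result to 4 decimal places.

DRK→SLV→QRM→DRK: 0.1125 × 3.888 × 2.216 = 0.96928
SLV→CYN→QRM→SLV: 1.813 × 2.091 × 0.252 = 0.95533
DRK→CYN→QRM→DRK: 0.2046 × 2.091 × 2.216 = 0.94805
DRK→SLV→CYN→DRK: 0.1125 × 1.813 × 4.643 = 0.94700
DRK→QRM→CYN→DRK: 0.4295 × 0.4579 × 4.643 = 0.91313
Maximum is DRK→SLV→QRM→DRK at 0.9693; no arbitrage — every cycle loses value.

0.9693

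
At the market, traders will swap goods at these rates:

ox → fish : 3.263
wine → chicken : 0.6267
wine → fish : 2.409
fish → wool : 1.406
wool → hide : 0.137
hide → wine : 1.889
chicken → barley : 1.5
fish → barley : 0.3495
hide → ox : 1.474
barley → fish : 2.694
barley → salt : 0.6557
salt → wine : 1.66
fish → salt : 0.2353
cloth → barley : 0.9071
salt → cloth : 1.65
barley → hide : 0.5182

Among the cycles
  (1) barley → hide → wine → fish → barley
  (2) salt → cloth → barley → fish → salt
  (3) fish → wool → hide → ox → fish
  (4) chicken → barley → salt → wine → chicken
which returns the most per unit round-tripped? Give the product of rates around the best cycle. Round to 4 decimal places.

(1) 0.5182 × 1.889 × 2.409 × 0.3495 = 0.82416
(2) 1.65 × 0.9071 × 2.694 × 0.2353 = 0.94876
(3) 1.406 × 0.137 × 1.474 × 3.263 = 0.92645
(4) 1.5 × 0.6557 × 1.66 × 0.6267 = 1.02321
Highest is cycle (4) at 1.0232 (>1, arbitrage).

1.0232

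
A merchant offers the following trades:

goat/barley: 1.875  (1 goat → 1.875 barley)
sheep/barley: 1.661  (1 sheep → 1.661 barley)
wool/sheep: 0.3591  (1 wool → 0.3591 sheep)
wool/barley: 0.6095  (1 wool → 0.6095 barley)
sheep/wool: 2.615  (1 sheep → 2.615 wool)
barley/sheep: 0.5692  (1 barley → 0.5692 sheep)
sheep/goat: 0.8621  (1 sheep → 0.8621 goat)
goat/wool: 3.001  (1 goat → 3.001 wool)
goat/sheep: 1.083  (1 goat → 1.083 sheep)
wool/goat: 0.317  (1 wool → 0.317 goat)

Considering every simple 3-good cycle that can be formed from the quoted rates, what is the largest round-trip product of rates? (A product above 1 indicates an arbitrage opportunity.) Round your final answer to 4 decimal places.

0.9290

sheep→goat→wool→sheep: 0.8621 × 3.001 × 0.3591 = 0.92905
barley→sheep→goat→barley: 0.5692 × 0.8621 × 1.875 = 0.92008
barley→sheep→wool→barley: 0.5692 × 2.615 × 0.6095 = 0.90722
sheep→wool→goat→sheep: 2.615 × 0.317 × 1.083 = 0.89776
Maximum is sheep→goat→wool→sheep at 0.9290; no arbitrage — every cycle loses value.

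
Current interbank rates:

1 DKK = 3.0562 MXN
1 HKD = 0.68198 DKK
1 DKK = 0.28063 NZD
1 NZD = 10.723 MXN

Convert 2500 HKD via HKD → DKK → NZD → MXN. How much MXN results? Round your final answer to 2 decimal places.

5130.53

2500 HKD × 0.68198 = 1704.95 DKK
1704.95 DKK × 0.28063 = 478.4601185 NZD
478.4601185 NZD × 10.723 = 5130.5278506755 MXN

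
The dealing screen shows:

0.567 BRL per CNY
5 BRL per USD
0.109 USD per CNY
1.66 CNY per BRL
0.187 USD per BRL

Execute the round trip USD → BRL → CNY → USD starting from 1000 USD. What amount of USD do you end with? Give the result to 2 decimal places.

904.70

1000 USD × 5 = 5000 BRL
5000 BRL × 1.66 = 8300 CNY
8300 CNY × 0.109 = 904.7 USD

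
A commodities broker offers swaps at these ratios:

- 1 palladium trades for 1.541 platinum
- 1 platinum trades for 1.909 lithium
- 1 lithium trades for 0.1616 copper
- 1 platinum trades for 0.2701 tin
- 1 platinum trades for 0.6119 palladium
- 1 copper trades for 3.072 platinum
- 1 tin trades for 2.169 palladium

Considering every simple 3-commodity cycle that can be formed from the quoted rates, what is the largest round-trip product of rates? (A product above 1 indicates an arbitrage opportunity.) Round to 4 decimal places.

lithium→copper→platinum→lithium: 0.1616 × 3.072 × 1.909 = 0.94769
platinum→tin→palladium→platinum: 0.2701 × 2.169 × 1.541 = 0.90279
Maximum is lithium→copper→platinum→lithium at 0.9477; no arbitrage — every cycle loses value.

0.9477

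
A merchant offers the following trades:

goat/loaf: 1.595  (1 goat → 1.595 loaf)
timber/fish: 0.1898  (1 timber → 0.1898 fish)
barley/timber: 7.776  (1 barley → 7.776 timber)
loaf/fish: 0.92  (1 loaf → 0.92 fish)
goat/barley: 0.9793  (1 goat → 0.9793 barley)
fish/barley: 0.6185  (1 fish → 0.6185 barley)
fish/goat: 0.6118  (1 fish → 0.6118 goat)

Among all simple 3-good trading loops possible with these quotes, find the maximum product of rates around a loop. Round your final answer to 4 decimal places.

0.9128

barley→timber→fish→barley: 7.776 × 0.1898 × 0.6185 = 0.91283
goat→loaf→fish→goat: 1.595 × 0.92 × 0.6118 = 0.89776
Maximum is barley→timber→fish→barley at 0.9128; no arbitrage — every cycle loses value.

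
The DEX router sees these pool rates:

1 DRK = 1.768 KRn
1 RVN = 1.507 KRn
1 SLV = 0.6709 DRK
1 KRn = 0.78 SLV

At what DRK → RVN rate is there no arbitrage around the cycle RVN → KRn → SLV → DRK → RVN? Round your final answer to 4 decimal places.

Known legs of the cycle: 1.507 × 0.78 × 0.6709 = 0.788616114
For no arbitrage the full-cycle product must be 1, so the missing rate is 1 / 0.788616114 ≈ 1.268044.

1.2680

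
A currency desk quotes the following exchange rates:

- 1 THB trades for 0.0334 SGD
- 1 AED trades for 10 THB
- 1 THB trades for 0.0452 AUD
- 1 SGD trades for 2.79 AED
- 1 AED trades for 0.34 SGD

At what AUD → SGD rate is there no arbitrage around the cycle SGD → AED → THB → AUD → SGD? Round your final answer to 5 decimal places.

Known legs of the cycle: 2.79 × 10 × 0.0452 = 1.26108
For no arbitrage the full-cycle product must be 1, so the missing rate is 1 / 1.26108 ≈ 0.7929711.

0.79297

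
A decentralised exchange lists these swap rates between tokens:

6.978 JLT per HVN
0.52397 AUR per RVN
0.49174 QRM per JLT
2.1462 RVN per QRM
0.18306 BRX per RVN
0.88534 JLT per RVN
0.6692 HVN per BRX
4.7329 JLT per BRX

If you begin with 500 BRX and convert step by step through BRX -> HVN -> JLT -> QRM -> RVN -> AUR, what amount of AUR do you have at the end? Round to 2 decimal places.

1291.13

500 BRX × 0.6692 = 334.6 HVN
334.6 HVN × 6.978 = 2334.8388 JLT
2334.8388 JLT × 0.49174 = 1148.133631512 QRM
1148.133631512 QRM × 2.1462 = 2464.1243999510544 RVN
2464.1243999510544 RVN × 0.52397 = 1291.127261842353973968 AUR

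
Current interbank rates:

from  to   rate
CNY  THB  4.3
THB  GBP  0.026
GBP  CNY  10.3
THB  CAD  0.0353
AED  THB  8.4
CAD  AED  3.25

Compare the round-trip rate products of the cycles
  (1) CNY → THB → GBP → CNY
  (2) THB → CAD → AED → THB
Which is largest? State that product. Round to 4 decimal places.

(1) 4.3 × 0.026 × 10.3 = 1.15154
(2) 0.0353 × 3.25 × 8.4 = 0.96369
Highest is cycle (1) at 1.1515 (>1, arbitrage).

1.1515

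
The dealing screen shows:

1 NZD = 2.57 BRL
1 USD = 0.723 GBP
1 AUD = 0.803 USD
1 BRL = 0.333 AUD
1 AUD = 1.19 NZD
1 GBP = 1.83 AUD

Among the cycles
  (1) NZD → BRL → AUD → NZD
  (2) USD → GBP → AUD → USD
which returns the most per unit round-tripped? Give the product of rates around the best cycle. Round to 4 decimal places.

1.0624

(1) 2.57 × 0.333 × 1.19 = 1.01841
(2) 0.723 × 1.83 × 0.803 = 1.06244
Highest is cycle (2) at 1.0624 (>1, arbitrage).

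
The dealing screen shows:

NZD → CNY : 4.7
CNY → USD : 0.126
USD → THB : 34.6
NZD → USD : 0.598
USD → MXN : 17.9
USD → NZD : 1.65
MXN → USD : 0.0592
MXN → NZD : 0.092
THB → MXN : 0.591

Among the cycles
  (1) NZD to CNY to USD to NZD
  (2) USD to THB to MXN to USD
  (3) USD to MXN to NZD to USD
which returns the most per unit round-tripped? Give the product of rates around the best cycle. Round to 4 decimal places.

(1) 4.7 × 0.126 × 1.65 = 0.97713
(2) 34.6 × 0.591 × 0.0592 = 1.21056
(3) 17.9 × 0.092 × 0.598 = 0.98479
Highest is cycle (2) at 1.2106 (>1, arbitrage).

1.2106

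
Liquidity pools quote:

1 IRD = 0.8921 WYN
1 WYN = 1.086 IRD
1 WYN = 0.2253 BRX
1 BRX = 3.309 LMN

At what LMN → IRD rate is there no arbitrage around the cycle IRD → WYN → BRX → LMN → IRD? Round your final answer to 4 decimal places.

Known legs of the cycle: 0.8921 × 0.2253 × 3.309 = 0.66507634017
For no arbitrage the full-cycle product must be 1, so the missing rate is 1 / 0.66507634017 ≈ 1.503587.

1.5036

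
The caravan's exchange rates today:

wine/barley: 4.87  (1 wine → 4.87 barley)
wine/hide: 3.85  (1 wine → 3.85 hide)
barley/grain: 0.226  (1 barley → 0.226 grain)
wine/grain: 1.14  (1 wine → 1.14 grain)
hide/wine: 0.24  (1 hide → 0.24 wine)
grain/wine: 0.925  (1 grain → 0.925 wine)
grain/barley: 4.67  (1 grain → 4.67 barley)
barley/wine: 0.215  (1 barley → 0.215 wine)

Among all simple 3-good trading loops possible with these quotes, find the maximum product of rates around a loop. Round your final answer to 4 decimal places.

barley→wine→grain→barley: 0.215 × 1.14 × 4.67 = 1.14462
barley→grain→wine→barley: 0.226 × 0.925 × 4.87 = 1.01807
Maximum is barley→wine→grain→barley at 1.1446; arbitrage exists.

1.1446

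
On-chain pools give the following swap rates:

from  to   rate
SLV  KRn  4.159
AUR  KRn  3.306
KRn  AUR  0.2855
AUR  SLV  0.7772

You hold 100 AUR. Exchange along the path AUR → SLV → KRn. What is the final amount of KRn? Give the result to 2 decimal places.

100 AUR × 0.7772 = 77.72 SLV
77.72 SLV × 4.159 = 323.23748 KRn

323.24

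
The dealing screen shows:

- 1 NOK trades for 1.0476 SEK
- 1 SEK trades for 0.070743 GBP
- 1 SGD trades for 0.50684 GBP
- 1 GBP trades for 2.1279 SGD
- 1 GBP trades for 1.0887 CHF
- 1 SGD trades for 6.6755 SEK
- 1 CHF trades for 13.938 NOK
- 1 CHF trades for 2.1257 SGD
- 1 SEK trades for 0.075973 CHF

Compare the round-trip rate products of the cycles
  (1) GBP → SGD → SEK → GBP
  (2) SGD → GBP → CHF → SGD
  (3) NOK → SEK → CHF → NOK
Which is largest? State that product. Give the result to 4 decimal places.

(1) 2.1279 × 6.6755 × 0.070743 = 1.00489
(2) 0.50684 × 1.0887 × 2.1257 = 1.17295
(3) 1.0476 × 0.075973 × 13.938 = 1.10932
Highest is cycle (2) at 1.1730 (>1, arbitrage).

1.1730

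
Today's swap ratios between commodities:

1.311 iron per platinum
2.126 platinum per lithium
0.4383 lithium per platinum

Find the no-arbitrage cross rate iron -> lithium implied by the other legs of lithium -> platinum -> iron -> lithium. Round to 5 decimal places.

0.35878

Known legs of the cycle: 2.126 × 1.311 = 2.787186
For no arbitrage the full-cycle product must be 1, so the missing rate is 1 / 2.787186 ≈ 0.3587848.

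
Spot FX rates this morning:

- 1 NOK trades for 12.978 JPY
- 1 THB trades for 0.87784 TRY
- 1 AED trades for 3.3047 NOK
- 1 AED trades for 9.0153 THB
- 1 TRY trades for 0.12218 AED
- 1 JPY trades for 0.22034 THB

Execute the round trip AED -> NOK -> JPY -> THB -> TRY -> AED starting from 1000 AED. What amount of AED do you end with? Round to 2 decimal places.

1013.56

1000 AED × 3.3047 = 3304.7 NOK
3304.7 NOK × 12.978 = 42888.3966 JPY
42888.3966 JPY × 0.22034 = 9450.029306844 THB
9450.029306844 THB × 0.87784 = 8295.61372671993696 TRY
8295.61372671993696 TRY × 0.12218 = 1013.5580851306418977728 AED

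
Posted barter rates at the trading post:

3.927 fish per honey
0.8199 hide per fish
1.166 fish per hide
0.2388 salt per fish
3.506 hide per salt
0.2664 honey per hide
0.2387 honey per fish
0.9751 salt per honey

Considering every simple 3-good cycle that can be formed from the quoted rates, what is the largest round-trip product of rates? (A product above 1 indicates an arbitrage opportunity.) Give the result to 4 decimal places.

hide→fish→salt→hide: 1.166 × 0.2388 × 3.506 = 0.97621
hide→honey→salt→hide: 0.2664 × 0.9751 × 3.506 = 0.91074
hide→honey→fish→hide: 0.2664 × 3.927 × 0.8199 = 0.85774
Maximum is hide→fish→salt→hide at 0.9762; no arbitrage — every cycle loses value.

0.9762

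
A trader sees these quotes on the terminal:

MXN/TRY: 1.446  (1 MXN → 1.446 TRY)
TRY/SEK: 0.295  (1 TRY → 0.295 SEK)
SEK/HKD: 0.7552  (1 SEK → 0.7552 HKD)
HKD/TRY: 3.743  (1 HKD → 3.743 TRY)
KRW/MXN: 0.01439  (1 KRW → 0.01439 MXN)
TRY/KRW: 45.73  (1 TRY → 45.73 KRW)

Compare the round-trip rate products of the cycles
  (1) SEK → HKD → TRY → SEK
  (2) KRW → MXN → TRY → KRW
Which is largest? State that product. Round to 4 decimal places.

0.9515

(1) 0.7552 × 3.743 × 0.295 = 0.83388
(2) 0.01439 × 1.446 × 45.73 = 0.95155
Highest is cycle (2) at 0.9515 (≤1, no arbitrage).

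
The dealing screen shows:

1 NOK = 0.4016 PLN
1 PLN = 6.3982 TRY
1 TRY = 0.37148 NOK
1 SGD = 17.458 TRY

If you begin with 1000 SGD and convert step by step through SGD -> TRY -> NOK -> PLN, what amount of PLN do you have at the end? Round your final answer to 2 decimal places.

1000 SGD × 17.458 = 17458 TRY
17458 TRY × 0.37148 = 6485.29784 NOK
6485.29784 NOK × 0.4016 = 2604.495612544 PLN

2604.50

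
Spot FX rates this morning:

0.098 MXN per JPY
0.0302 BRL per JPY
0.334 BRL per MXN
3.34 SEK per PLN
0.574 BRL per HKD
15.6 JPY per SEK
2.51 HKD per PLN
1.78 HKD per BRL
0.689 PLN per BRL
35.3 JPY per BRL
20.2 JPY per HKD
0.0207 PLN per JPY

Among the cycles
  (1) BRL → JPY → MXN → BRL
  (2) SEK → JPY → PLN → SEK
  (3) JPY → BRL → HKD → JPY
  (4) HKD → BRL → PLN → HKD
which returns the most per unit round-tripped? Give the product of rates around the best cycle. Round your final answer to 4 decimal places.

(1) 35.3 × 0.098 × 0.334 = 1.15544
(2) 15.6 × 0.0207 × 3.34 = 1.07855
(3) 0.0302 × 1.78 × 20.2 = 1.08587
(4) 0.574 × 0.689 × 2.51 = 0.99267
Highest is cycle (1) at 1.1554 (>1, arbitrage).

1.1554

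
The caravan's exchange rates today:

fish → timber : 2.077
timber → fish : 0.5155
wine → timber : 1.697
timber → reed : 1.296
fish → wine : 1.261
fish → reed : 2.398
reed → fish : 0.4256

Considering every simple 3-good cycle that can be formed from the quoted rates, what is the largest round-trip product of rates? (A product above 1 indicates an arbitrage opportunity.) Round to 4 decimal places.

1.1456

timber→reed→fish→timber: 1.296 × 0.4256 × 2.077 = 1.14563
timber→fish→wine→timber: 0.5155 × 1.261 × 1.697 = 1.10313
Maximum is timber→reed→fish→timber at 1.1456; arbitrage exists.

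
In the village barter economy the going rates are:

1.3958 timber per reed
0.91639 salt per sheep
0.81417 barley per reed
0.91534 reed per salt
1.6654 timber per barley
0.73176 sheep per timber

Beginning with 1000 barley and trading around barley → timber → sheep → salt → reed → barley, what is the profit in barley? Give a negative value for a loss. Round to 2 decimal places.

1000 barley × 1.6654 = 1665.4 timber
1665.4 timber × 0.73176 = 1218.673104 sheep
1218.673104 sheep × 0.91639 = 1116.77984577456 salt
1116.77984577456 salt × 0.91534 = 1022.2332640312857504 reed
1022.2332640312857504 reed × 0.81417 = 832.271656576351919403168 barley
Net change: 832.271656576351919403168 − 1000 = -167.728343423648080596832 barley

-167.73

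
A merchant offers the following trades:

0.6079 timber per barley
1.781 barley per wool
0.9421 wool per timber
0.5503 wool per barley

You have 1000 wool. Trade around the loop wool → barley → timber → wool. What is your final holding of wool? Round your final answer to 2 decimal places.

1019.98

1000 wool × 1.781 = 1781 barley
1781 barley × 0.6079 = 1082.6699 timber
1082.6699 timber × 0.9421 = 1019.98331279 wool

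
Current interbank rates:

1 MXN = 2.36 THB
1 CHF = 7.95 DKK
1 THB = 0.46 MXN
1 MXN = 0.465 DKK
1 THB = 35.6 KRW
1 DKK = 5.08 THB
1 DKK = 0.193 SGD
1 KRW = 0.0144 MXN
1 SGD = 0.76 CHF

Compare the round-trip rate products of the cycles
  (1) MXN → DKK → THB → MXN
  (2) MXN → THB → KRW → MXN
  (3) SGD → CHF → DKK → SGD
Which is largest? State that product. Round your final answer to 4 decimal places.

(1) 0.465 × 5.08 × 0.46 = 1.08661
(2) 2.36 × 35.6 × 0.0144 = 1.20983
(3) 0.76 × 7.95 × 0.193 = 1.16611
Highest is cycle (2) at 1.2098 (>1, arbitrage).

1.2098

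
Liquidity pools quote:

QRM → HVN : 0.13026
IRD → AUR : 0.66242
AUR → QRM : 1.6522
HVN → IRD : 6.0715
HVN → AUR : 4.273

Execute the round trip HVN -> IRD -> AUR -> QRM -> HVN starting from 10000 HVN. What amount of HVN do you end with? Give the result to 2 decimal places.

10000 HVN × 6.0715 = 60715 IRD
60715 IRD × 0.66242 = 40218.8303 AUR
40218.8303 AUR × 1.6522 = 66449.55142166 QRM
66449.55142166 QRM × 0.13026 = 8655.7185681854316 HVN

8655.72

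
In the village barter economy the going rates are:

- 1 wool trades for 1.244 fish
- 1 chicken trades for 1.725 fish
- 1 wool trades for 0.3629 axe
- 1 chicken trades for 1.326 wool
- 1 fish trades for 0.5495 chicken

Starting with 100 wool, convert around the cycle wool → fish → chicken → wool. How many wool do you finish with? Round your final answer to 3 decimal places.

100 wool × 1.244 = 124.4 fish
124.4 fish × 0.5495 = 68.3578 chicken
68.3578 chicken × 1.326 = 90.6424428 wool

90.642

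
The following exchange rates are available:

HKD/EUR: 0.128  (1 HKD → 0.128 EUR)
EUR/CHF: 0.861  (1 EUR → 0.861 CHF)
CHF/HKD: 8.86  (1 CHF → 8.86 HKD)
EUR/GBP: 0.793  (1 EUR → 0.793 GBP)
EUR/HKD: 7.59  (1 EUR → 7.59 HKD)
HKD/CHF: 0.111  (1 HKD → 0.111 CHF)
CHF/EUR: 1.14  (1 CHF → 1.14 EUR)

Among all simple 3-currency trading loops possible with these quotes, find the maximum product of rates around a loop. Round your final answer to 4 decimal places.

0.9764

HKD→EUR→CHF→HKD: 0.128 × 0.861 × 8.86 = 0.97644
HKD→CHF→EUR→HKD: 0.111 × 1.14 × 7.59 = 0.96044
Maximum is HKD→EUR→CHF→HKD at 0.9764; no arbitrage — every cycle loses value.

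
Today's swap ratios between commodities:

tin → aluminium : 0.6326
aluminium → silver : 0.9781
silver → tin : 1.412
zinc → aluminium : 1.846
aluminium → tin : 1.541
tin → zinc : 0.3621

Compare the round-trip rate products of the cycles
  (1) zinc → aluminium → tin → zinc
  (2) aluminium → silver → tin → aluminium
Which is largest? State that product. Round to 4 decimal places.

1.0301

(1) 1.846 × 1.541 × 0.3621 = 1.03006
(2) 0.9781 × 1.412 × 0.6326 = 0.87367
Highest is cycle (1) at 1.0301 (>1, arbitrage).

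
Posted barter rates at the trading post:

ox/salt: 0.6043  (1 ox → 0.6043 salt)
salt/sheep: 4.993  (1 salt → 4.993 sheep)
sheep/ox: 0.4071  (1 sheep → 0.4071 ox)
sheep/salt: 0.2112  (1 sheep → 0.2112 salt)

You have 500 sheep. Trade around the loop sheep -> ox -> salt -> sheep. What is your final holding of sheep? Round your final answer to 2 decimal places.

614.17

500 sheep × 0.4071 = 203.55 ox
203.55 ox × 0.6043 = 123.005265 salt
123.005265 salt × 4.993 = 614.165288145 sheep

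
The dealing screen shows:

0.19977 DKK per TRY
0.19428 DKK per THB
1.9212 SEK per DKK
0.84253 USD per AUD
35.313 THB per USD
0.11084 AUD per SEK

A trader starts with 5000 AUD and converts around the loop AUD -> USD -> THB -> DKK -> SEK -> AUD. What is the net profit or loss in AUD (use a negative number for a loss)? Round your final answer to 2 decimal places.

1154.42

5000 AUD × 0.84253 = 4212.65 USD
4212.65 USD × 35.313 = 148761.30945 THB
148761.30945 THB × 0.19428 = 28901.347199946 DKK
28901.347199946 DKK × 1.9212 = 55525.2682405362552 SEK
55525.2682405362552 SEK × 0.11084 = 6154.420731781038526368 AUD
Net change: 6154.420731781038526368 − 5000 = 1154.420731781038526368 AUD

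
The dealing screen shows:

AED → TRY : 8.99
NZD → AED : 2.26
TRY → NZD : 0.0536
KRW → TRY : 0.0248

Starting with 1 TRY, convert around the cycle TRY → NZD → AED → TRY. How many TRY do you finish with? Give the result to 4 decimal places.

1.0890

1 TRY × 0.0536 = 0.0536 NZD
0.0536 NZD × 2.26 = 0.121136 AED
0.121136 AED × 8.99 = 1.08901264 TRY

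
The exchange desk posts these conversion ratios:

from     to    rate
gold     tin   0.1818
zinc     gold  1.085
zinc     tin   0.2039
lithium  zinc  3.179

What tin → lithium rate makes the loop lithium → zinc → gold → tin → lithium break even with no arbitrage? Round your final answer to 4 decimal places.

1.5947

Known legs of the cycle: 3.179 × 1.085 × 0.1818 = 0.627067287
For no arbitrage the full-cycle product must be 1, so the missing rate is 1 / 0.627067287 ≈ 1.594725.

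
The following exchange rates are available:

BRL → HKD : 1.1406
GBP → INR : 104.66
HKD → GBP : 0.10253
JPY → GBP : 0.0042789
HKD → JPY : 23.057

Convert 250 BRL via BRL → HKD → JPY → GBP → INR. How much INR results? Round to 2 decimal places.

2944.35

250 BRL × 1.1406 = 285.15 HKD
285.15 HKD × 23.057 = 6574.70355 JPY
6574.70355 JPY × 0.0042789 = 28.132499020095 GBP
28.132499020095 GBP × 104.66 = 2944.3473474431427 INR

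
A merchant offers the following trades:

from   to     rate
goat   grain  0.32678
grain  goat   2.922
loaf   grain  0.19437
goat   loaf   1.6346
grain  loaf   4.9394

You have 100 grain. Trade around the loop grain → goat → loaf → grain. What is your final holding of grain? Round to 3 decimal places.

92.837

100 grain × 2.922 = 292.2 goat
292.2 goat × 1.6346 = 477.63012 loaf
477.63012 loaf × 0.19437 = 92.8369664244 grain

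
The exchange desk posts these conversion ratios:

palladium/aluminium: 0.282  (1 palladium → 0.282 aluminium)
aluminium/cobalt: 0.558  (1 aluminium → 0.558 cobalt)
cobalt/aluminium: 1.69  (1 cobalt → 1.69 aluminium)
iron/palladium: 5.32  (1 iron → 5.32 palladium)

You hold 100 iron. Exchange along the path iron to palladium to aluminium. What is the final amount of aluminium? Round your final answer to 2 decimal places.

150.02

100 iron × 5.32 = 532 palladium
532 palladium × 0.282 = 150.024 aluminium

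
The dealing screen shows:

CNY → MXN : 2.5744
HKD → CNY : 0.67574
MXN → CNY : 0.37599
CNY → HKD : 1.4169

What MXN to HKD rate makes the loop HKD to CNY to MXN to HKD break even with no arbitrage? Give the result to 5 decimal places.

0.57484

Known legs of the cycle: 0.67574 × 2.5744 = 1.739625056
For no arbitrage the full-cycle product must be 1, so the missing rate is 1 / 1.739625056 ≈ 0.5748365.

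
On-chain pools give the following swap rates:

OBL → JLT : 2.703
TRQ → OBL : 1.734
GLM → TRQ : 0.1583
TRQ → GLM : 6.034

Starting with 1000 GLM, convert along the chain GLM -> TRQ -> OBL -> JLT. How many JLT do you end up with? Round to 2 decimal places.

741.95

1000 GLM × 0.1583 = 158.3 TRQ
158.3 TRQ × 1.734 = 274.4922 OBL
274.4922 OBL × 2.703 = 741.9524166 JLT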